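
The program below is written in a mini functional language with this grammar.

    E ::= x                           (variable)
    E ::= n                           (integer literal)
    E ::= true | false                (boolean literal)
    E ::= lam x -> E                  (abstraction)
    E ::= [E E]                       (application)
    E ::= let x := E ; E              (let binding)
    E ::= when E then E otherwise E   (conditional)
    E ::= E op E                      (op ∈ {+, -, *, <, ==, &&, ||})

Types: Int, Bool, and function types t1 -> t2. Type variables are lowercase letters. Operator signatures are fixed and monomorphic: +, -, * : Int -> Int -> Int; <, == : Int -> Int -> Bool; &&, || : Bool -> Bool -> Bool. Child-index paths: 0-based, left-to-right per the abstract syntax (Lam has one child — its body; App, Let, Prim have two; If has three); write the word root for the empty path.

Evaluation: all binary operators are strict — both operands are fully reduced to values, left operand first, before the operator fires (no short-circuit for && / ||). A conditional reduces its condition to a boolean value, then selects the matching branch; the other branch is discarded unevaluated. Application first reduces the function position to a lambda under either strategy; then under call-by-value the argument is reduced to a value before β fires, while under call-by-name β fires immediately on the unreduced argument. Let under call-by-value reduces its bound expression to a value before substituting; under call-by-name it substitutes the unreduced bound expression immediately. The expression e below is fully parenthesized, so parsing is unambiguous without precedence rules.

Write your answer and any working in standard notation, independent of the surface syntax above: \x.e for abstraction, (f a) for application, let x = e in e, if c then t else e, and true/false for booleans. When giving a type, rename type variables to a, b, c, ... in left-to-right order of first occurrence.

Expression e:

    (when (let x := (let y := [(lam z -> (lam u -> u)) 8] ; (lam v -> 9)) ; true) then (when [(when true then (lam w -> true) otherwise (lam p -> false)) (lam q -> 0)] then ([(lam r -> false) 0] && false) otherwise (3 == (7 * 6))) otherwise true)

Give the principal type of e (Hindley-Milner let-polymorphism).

Answer: Bool

Derivation:
u : b
\u._ : b -> b
\z._ : a -> b -> b
  unify a -> b -> b ~ Int -> c
  unify a ~ Int
  unify b -> b ~ c
_ _ : b -> b
let y : forall. b -> b
\v._ : d -> Int
let x : forall. d -> Int
  unify Bool ~ Bool
  unify Bool ~ Bool
\w._ : e -> Bool
\p._ : f -> Bool
  unify e -> Bool ~ f -> Bool
  unify e ~ f
  unify Bool ~ Bool
\q._ : g -> Int
  unify f -> Bool ~ (g -> Int) -> h
  unify f ~ g -> Int
  unify Bool ~ h
_ _ : Bool
  unify Bool ~ Bool
\r._ : i -> Bool
  unify i -> Bool ~ Int -> j
  unify i ~ Int
  unify Bool ~ j
_ _ : Bool
  unify Bool ~ Bool
  unify Bool ~ Bool
  unify Int ~ Int
  unify Int ~ Int
  unify Int ~ Int
  unify Int ~ Int
  unify Bool ~ Bool
  unify Bool ~ Bool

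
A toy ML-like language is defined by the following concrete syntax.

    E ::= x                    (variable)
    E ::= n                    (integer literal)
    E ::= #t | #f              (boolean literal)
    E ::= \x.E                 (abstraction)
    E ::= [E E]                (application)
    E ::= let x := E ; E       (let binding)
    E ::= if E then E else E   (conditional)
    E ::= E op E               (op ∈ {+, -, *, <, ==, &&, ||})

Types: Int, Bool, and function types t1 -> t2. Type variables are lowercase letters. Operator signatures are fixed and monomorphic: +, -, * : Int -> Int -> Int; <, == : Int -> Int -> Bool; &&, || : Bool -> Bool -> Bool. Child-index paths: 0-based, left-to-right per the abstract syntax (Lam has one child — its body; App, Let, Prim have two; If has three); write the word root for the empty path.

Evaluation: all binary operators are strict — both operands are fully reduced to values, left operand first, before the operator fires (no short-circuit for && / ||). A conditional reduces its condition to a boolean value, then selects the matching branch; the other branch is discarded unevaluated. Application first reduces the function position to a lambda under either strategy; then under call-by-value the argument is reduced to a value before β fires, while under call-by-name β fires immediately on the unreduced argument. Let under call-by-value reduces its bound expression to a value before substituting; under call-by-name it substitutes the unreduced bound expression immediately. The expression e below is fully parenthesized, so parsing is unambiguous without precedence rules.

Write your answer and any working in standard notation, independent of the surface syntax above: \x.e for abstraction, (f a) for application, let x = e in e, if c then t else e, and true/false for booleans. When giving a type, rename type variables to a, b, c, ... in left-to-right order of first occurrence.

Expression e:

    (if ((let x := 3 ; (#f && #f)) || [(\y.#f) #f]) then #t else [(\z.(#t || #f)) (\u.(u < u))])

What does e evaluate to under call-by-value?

Answer: true

Trace:
step 0: (if ((let x = 3 in (false && false)) || ((\y.false) false)) then true else ((\z.(true || false)) (\u.(u < u))))
step 1: [let@0.0] (if ((false && false) || ((\y.false) false)) then true else ((\z.(true || false)) (\u.(u < u))))
step 2: [delta@0.0] (if (false || ((\y.false) false)) then true else ((\z.(true || false)) (\u.(u < u))))
step 3: [beta@0.1] (if (false || false) then true else ((\z.(true || false)) (\u.(u < u))))
step 4: [delta@0] (if false then true else ((\z.(true || false)) (\u.(u < u))))
step 5: [if@root] ((\z.(true || false)) (\u.(u < u)))
step 6: [beta@root] (true || false)
step 7: [delta@root] true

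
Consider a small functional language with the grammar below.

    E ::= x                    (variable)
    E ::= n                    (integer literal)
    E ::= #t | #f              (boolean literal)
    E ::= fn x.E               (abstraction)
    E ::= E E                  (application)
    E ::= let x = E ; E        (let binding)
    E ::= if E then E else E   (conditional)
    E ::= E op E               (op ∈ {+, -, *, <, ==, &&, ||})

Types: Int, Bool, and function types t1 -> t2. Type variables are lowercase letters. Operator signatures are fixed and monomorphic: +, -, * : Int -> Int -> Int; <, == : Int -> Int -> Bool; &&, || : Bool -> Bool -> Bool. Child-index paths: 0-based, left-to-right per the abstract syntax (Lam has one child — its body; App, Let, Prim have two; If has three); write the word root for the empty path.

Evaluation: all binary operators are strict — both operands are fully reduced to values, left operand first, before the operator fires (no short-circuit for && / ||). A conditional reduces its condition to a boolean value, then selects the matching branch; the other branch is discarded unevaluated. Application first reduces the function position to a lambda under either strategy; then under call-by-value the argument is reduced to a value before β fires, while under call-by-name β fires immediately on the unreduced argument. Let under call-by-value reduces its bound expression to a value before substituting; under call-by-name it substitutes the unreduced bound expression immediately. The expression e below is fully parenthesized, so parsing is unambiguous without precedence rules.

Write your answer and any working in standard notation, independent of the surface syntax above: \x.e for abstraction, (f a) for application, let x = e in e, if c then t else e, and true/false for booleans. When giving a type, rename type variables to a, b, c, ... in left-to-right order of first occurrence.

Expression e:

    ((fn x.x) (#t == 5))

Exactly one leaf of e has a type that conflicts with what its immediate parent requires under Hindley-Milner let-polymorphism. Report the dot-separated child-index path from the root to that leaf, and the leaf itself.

Answer: 1.0 : true

Trace:
x : a
\x._ : a -> a
  unify Bool ~ Int
  FAIL: mismatch Bool ~ Int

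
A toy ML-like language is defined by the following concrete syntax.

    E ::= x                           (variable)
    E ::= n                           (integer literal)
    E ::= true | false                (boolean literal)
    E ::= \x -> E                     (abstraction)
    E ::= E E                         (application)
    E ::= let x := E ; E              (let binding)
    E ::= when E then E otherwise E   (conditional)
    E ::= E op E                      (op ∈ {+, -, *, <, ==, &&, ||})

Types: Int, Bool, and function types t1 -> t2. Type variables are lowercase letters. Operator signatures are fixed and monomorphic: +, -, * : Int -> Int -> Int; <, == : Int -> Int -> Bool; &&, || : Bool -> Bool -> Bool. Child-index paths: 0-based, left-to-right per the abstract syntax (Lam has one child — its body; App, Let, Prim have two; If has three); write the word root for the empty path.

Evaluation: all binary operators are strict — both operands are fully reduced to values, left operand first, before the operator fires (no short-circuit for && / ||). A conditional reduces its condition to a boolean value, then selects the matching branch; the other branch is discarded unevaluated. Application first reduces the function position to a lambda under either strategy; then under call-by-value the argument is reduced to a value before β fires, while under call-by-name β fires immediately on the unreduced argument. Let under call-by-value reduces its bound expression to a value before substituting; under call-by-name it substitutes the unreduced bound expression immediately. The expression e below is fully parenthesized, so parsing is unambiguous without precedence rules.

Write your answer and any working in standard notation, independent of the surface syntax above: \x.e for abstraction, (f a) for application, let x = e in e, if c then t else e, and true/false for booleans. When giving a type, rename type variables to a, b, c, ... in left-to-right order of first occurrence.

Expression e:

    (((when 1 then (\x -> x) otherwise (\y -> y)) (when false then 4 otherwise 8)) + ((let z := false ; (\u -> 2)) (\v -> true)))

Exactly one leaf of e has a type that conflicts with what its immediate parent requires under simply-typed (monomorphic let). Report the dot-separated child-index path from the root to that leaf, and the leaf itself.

Derivation:
  unify Int ~ Bool
  FAIL: mismatch Int ~ Bool

Answer: 0.0.0 : 1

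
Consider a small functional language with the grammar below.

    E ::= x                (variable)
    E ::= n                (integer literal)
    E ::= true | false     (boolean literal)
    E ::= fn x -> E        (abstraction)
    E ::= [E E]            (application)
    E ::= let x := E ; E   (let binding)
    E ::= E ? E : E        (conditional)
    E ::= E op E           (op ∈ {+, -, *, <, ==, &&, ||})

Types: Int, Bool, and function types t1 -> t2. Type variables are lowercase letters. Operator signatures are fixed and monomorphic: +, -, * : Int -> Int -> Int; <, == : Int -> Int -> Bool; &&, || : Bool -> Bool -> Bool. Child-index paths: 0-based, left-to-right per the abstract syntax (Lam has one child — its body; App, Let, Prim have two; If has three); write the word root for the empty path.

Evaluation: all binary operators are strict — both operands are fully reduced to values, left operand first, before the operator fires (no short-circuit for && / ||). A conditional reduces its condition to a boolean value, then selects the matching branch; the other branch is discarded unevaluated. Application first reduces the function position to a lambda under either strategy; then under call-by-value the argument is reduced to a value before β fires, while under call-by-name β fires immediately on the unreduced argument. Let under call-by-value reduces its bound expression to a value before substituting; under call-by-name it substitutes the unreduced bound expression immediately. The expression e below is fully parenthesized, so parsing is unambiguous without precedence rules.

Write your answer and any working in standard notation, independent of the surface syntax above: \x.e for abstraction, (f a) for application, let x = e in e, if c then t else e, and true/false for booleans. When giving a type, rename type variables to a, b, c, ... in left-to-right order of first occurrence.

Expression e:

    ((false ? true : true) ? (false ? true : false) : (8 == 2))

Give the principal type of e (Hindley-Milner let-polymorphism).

Answer: Bool

Trace:
  unify Bool ~ Bool
  unify Bool ~ Bool
  unify Bool ~ Bool
  unify Bool ~ Bool
  unify Bool ~ Bool
  unify Int ~ Int
  unify Int ~ Int
  unify Bool ~ Bool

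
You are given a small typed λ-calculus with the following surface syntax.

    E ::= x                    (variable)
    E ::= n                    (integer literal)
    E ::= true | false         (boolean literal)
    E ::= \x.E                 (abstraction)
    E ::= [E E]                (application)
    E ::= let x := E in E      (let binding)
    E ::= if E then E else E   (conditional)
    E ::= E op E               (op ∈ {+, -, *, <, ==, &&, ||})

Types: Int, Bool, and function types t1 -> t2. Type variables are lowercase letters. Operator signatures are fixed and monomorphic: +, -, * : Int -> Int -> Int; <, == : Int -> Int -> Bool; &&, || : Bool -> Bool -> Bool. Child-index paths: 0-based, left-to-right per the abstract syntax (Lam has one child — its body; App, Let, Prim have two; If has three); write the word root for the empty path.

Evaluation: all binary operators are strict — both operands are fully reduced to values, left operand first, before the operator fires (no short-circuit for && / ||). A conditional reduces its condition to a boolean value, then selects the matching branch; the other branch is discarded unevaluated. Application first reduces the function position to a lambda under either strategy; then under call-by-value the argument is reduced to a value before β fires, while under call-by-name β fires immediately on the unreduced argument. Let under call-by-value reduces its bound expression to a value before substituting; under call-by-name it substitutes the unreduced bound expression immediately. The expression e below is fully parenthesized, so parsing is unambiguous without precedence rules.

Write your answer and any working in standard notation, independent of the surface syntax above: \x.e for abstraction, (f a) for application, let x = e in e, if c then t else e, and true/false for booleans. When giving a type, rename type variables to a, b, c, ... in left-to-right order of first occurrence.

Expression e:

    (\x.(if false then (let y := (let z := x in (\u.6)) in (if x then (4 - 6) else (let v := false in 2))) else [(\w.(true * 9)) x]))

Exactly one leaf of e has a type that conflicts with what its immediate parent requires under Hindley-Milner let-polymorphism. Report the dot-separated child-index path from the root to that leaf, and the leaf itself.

Working:
  unify Bool ~ Bool
x : a
let z : a
\u._ : b -> Int
let y : forall. b -> Int
x : a
  unify a ~ Bool
  unify Int ~ Int
  unify Int ~ Int
let v : Bool
  unify Int ~ Int
  unify Bool ~ Int
  FAIL: mismatch Bool ~ Int

Answer: 0.2.0.0.0 : true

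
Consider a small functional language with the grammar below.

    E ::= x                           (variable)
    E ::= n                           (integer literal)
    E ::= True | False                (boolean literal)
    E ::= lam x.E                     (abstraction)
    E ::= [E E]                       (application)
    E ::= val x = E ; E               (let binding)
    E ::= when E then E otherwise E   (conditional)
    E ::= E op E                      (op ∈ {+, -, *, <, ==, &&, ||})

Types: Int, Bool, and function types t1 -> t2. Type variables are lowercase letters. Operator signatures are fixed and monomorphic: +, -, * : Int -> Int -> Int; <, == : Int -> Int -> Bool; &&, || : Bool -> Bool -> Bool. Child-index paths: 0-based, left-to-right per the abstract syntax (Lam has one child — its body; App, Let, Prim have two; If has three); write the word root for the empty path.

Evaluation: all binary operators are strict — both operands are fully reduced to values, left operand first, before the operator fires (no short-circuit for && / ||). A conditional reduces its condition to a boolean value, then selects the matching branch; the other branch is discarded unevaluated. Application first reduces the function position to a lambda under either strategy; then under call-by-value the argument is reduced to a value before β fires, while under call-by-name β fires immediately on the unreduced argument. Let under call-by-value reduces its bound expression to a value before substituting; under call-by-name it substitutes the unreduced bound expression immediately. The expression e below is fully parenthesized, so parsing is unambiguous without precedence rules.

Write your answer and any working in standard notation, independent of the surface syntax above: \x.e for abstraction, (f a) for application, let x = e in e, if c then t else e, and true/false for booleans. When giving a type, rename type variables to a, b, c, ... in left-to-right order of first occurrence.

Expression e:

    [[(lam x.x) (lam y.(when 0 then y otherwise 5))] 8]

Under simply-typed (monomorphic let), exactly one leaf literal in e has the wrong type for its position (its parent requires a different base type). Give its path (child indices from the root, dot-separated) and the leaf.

Trace:
x : a
\x._ : a -> a
  unify Int ~ Bool
  FAIL: mismatch Int ~ Bool

Answer: 0.1.0.0 : 0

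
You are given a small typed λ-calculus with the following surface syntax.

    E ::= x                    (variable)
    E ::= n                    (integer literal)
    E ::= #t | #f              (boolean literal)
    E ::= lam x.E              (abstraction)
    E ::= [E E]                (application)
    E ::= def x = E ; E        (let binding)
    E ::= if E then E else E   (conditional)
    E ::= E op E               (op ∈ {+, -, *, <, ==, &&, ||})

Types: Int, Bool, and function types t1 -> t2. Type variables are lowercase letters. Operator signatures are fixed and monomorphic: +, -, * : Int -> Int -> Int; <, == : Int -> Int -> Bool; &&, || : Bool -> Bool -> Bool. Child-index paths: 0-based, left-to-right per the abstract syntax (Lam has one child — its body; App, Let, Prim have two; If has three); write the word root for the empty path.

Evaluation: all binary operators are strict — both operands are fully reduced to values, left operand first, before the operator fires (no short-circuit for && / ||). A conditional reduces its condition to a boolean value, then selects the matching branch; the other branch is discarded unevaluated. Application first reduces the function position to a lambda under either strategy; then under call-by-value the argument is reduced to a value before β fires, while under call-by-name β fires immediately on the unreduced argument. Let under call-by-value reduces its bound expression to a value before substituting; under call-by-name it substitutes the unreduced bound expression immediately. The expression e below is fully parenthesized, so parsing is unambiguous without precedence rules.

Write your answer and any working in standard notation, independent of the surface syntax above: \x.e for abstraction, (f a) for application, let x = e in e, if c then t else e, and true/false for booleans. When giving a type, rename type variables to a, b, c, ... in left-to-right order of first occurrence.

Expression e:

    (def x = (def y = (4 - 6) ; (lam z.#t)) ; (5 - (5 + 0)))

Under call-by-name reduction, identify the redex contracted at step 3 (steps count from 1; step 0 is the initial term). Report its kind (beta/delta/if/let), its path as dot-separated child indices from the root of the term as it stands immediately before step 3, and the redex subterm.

Working:
step 0: (let x = (let y = (4 - 6) in (\z.true)) in (5 - (5 + 0)))
step 1: [let@root] (5 - (5 + 0))
step 2: [delta@1] (5 - 5)
step 3: [delta@root] 0

Answer: delta at root : (5 - 5)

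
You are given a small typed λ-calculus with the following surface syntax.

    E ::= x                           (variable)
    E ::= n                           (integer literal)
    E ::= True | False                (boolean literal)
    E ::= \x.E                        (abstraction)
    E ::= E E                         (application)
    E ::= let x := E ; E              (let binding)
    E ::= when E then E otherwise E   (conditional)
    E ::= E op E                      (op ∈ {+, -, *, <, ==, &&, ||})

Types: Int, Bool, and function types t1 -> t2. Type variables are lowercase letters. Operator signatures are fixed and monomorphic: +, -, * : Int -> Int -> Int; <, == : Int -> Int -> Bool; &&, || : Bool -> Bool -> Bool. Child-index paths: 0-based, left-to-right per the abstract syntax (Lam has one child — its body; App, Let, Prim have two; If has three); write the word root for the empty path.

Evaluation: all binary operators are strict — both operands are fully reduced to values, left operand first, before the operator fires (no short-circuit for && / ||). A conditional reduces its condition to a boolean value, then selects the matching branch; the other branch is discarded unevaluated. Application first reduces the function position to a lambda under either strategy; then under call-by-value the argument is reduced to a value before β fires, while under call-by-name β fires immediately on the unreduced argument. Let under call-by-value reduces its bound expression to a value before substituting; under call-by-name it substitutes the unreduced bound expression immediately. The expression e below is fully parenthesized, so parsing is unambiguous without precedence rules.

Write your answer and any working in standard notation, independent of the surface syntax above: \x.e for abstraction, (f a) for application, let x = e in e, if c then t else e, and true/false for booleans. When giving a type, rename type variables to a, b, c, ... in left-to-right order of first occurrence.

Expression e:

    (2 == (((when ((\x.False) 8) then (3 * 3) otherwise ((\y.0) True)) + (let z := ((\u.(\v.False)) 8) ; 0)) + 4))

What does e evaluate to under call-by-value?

Answer: false

Working:
step 0: (2 == (((if ((\x.false) 8) then (3 * 3) else ((\y.0) true)) + (let z = ((\u.(\v.false)) 8) in 0)) + 4))
step 1: [beta@1.0.0.0] (2 == (((if false then (3 * 3) else ((\y.0) true)) + (let z = ((\u.(\v.false)) 8) in 0)) + 4))
step 2: [if@1.0.0] (2 == ((((\y.0) true) + (let z = ((\u.(\v.false)) 8) in 0)) + 4))
step 3: [beta@1.0.0] (2 == ((0 + (let z = ((\u.(\v.false)) 8) in 0)) + 4))
step 4: [beta@1.0.1.0] (2 == ((0 + (let z = (\v.false) in 0)) + 4))
step 5: [let@1.0.1] (2 == ((0 + 0) + 4))
step 6: [delta@1.0] (2 == (0 + 4))
step 7: [delta@1] (2 == 4)
step 8: [delta@root] false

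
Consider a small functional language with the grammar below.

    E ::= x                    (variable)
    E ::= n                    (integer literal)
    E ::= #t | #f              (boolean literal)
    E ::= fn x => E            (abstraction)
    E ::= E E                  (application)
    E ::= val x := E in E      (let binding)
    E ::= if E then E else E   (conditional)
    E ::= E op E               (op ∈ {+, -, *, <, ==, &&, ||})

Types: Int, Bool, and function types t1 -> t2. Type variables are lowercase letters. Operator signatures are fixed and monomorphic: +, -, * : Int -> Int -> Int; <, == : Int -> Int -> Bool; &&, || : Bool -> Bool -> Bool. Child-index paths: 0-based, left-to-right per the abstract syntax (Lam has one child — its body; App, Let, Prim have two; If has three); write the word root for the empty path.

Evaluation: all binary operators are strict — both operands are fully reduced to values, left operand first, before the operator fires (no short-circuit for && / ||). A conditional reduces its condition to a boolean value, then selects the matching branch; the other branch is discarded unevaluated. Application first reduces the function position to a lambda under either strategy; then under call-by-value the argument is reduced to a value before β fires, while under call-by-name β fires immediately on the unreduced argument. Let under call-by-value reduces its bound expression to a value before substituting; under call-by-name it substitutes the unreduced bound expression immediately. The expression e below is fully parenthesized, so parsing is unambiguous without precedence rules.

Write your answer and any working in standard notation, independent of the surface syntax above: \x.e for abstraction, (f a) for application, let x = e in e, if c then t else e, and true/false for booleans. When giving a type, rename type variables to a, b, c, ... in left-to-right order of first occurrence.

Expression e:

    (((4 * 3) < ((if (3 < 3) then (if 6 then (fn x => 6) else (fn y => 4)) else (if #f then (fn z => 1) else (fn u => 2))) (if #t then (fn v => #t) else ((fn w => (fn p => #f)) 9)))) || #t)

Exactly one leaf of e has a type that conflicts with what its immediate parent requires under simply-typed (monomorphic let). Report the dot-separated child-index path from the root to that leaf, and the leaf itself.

Answer: 0.1.0.1.0 : 6

Trace:
  unify Int ~ Int
  unify Int ~ Int
  unify Int ~ Int
  unify Int ~ Int
  unify Int ~ Int
  unify Bool ~ Bool
  unify Int ~ Bool
  FAIL: mismatch Int ~ Bool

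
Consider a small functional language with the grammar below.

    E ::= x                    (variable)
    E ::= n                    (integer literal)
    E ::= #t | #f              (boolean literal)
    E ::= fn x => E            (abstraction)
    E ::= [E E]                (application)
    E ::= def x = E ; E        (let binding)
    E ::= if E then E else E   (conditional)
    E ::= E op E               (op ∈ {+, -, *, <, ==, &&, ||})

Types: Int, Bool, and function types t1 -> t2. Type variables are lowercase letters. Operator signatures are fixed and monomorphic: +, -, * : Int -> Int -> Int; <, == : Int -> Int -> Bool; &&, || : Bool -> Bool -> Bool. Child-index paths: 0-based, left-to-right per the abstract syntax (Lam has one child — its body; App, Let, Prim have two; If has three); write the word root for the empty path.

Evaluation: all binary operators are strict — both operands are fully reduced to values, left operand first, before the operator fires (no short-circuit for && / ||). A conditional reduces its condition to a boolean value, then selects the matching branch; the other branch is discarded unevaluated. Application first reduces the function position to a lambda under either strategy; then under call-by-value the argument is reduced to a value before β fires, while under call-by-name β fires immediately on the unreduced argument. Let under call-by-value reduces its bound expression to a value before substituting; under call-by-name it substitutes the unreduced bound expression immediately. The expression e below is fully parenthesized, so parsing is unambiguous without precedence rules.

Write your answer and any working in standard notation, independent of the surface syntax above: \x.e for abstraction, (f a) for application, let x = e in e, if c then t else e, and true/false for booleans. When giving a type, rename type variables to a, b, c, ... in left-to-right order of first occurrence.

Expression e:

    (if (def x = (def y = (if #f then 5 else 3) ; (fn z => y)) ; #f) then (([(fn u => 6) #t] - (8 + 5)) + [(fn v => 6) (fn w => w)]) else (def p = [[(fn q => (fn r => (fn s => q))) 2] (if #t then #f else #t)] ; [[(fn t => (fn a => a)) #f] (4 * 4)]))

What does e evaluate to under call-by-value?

Answer: 16

Derivation:
step 0: (if (let x = (let y = (if false then 5 else 3) in (\z.y)) in false) then ((((\u.6) true) - (8 + 5)) + ((\v.6) (\w.w))) else (let p = (((\q.(\r.(\s.q))) 2) (if true then false else true)) in (((\t.(\a.a)) false) (4 * 4))))
step 1: [if@0.0.0] (if (let x = (let y = 3 in (\z.y)) in false) then ((((\u.6) true) - (8 + 5)) + ((\v.6) (\w.w))) else (let p = (((\q.(\r.(\s.q))) 2) (if true then false else true)) in (((\t.(\a.a)) false) (4 * 4))))
step 2: [let@0.0] (if (let x = (\z.3) in false) then ((((\u.6) true) - (8 + 5)) + ((\v.6) (\w.w))) else (let p = (((\q.(\r.(\s.q))) 2) (if true then false else true)) in (((\t.(\a.a)) false) (4 * 4))))
step 3: [let@0] (if false then ((((\u.6) true) - (8 + 5)) + ((\v.6) (\w.w))) else (let p = (((\q.(\r.(\s.q))) 2) (if true then false else true)) in (((\t.(\a.a)) false) (4 * 4))))
step 4: [if@root] (let p = (((\q.(\r.(\s.q))) 2) (if true then false else true)) in (((\t.(\a.a)) false) (4 * 4)))
step 5: [beta@0.0] (let p = ((\r.(\s.2)) (if true then false else true)) in (((\t.(\a.a)) false) (4 * 4)))
step 6: [if@0.1] (let p = ((\r.(\s.2)) false) in (((\t.(\a.a)) false) (4 * 4)))
step 7: [beta@0] (let p = (\s.2) in (((\t.(\a.a)) false) (4 * 4)))
step 8: [let@root] (((\t.(\a.a)) false) (4 * 4))
step 9: [beta@0] ((\a.a) (4 * 4))
step 10: [delta@1] ((\a.a) 16)
step 11: [beta@root] 16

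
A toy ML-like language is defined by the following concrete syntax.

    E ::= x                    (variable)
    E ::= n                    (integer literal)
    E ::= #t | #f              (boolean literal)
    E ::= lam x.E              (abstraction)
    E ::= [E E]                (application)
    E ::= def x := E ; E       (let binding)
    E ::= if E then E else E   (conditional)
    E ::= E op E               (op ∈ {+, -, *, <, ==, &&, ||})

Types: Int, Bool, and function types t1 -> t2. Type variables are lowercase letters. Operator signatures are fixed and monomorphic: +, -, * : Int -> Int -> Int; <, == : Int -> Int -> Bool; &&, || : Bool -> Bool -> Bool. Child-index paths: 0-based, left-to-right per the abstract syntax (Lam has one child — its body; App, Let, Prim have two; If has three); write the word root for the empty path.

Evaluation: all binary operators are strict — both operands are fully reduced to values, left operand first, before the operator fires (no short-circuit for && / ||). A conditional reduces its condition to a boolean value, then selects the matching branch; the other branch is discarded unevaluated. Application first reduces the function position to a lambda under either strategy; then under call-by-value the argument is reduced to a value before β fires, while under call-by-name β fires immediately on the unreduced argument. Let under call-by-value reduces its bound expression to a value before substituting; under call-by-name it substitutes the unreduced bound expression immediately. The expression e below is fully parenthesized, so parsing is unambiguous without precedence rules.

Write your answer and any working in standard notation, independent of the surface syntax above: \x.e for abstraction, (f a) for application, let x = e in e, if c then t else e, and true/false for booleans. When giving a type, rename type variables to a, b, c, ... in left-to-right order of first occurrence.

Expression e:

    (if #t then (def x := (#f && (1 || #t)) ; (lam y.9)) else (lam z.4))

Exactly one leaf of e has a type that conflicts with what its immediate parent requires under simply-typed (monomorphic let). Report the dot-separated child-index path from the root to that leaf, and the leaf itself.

Answer: 1.0.1.0 : 1

Trace:
  unify Bool ~ Bool
  unify Bool ~ Bool
  unify Int ~ Bool
  FAIL: mismatch Int ~ Bool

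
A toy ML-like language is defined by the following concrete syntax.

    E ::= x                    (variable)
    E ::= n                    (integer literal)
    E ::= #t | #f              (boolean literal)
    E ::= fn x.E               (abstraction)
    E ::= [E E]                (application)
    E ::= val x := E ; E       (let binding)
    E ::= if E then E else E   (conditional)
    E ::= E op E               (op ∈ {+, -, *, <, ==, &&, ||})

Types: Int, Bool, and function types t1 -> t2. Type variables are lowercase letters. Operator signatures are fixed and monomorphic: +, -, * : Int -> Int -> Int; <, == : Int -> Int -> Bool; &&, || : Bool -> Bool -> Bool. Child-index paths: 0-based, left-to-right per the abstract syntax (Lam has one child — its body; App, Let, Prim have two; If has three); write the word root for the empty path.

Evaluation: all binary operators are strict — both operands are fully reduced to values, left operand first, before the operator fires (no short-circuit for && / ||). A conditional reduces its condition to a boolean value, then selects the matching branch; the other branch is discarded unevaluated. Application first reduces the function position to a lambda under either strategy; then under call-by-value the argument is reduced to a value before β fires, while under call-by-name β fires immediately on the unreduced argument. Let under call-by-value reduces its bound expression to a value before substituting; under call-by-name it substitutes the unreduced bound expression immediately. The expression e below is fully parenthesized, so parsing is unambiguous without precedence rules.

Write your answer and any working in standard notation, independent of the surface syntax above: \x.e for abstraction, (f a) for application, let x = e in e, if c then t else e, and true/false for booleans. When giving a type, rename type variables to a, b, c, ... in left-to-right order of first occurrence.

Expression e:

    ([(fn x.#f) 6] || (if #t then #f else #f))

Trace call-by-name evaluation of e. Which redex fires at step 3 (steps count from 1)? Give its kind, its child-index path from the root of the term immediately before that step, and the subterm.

Trace:
step 0: (((\x.false) 6) || (if true then false else false))
step 1: [beta@0] (false || (if true then false else false))
step 2: [if@1] (false || false)
step 3: [delta@root] false

Answer: delta at root : (false || false)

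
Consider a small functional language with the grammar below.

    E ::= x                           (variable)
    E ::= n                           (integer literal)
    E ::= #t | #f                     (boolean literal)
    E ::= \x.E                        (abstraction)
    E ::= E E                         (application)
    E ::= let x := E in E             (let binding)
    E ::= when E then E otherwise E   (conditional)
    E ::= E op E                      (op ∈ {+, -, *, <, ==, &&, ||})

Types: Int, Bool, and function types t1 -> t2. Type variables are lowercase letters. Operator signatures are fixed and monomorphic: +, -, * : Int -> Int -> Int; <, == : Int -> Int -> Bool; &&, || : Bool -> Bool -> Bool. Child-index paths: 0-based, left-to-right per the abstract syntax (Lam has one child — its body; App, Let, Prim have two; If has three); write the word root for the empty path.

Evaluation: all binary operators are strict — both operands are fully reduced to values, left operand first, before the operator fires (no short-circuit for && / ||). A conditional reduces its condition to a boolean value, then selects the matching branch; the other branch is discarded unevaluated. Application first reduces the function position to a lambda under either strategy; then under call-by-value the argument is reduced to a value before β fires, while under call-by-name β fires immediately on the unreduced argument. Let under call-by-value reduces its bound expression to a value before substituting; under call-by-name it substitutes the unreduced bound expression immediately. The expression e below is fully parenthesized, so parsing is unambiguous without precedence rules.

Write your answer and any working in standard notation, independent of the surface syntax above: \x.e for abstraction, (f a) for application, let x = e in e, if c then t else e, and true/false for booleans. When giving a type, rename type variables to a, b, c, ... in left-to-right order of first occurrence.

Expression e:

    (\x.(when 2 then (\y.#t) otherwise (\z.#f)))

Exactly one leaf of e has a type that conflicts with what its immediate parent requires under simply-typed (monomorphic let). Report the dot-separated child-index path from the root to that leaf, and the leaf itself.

Answer: 0.0 : 2

Trace:
  unify Int ~ Bool
  FAIL: mismatch Int ~ Bool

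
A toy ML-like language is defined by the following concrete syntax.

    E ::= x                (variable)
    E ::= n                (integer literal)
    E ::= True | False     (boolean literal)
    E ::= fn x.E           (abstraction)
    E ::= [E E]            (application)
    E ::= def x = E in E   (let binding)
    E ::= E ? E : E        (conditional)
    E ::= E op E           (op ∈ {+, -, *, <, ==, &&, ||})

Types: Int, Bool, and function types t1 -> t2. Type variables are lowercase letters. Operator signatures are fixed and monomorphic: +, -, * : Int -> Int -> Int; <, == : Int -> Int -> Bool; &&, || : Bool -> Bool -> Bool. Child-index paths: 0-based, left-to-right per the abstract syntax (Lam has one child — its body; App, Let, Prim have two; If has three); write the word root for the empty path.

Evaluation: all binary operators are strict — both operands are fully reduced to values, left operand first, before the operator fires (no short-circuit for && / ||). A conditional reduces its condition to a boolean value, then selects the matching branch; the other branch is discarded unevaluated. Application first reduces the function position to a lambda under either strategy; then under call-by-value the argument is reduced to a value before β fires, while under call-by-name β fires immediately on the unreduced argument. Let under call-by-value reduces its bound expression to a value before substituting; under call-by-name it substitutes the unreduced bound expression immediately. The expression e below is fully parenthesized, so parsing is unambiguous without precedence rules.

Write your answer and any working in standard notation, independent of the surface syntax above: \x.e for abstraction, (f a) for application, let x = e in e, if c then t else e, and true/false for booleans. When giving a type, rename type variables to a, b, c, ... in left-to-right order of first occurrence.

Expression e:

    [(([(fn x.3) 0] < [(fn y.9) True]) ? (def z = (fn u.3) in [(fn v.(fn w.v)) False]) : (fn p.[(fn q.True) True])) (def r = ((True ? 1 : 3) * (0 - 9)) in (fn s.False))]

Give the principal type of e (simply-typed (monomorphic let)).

Working:
\x._ : a -> Int
  unify a -> Int ~ Int -> b
  unify a ~ Int
  unify Int ~ b
_ _ : Int
  unify Int ~ Int
\y._ : c -> Int
  unify c -> Int ~ Bool -> d
  unify c ~ Bool
  unify Int ~ d
_ _ : Int
  unify Int ~ Int
  unify Bool ~ Bool
\u._ : e -> Int
let z : e -> Int
v : f
\w._ : g -> f
\v._ : f -> g -> f
  unify f -> g -> f ~ Bool -> h
  unify f ~ Bool
  unify g -> Bool ~ h
_ _ : g -> Bool
\q._ : j -> Bool
  unify j -> Bool ~ Bool -> k
  unify j ~ Bool
  unify Bool ~ k
_ _ : Bool
\p._ : i -> Bool
  unify g -> Bool ~ i -> Bool
  unify g ~ i
  unify Bool ~ Bool
  unify Bool ~ Bool
  unify Int ~ Int
  unify Int ~ Int
  unify Int ~ Int
  unify Int ~ Int
  unify Int ~ Int
let r : Int
\s._ : l -> Bool
  unify i -> Bool ~ (l -> Bool) -> m
  unify i ~ l -> Bool
  unify Bool ~ m
_ _ : Bool

Answer: Bool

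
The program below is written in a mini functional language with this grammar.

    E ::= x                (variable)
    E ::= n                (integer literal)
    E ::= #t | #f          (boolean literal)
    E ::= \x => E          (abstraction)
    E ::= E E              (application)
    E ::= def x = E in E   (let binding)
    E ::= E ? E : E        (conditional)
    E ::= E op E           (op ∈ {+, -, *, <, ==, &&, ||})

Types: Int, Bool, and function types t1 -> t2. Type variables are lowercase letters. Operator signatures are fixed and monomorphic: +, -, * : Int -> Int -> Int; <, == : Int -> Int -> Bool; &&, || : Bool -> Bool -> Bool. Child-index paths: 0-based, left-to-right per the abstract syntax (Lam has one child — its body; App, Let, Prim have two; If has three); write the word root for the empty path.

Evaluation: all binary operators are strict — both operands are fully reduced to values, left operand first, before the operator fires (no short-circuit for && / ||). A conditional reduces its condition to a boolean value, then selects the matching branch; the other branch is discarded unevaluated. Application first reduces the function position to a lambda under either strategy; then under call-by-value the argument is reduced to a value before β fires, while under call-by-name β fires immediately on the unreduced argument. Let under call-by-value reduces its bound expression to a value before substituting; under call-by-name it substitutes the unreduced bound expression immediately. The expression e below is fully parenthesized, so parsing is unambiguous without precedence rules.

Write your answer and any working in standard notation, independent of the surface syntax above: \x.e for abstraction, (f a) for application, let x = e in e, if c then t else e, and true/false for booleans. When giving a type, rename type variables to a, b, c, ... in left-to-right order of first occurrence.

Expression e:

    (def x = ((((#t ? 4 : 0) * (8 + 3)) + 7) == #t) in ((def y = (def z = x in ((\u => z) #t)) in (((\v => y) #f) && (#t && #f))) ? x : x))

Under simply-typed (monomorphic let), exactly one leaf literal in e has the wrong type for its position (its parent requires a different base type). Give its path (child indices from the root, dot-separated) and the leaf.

Derivation:
  unify Bool ~ Bool
  unify Int ~ Int
  unify Int ~ Int
  unify Int ~ Int
  unify Int ~ Int
  unify Int ~ Int
  unify Int ~ Int
  unify Int ~ Int
  unify Int ~ Int
  unify Bool ~ Int
  FAIL: mismatch Bool ~ Int

Answer: 0.1 : true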